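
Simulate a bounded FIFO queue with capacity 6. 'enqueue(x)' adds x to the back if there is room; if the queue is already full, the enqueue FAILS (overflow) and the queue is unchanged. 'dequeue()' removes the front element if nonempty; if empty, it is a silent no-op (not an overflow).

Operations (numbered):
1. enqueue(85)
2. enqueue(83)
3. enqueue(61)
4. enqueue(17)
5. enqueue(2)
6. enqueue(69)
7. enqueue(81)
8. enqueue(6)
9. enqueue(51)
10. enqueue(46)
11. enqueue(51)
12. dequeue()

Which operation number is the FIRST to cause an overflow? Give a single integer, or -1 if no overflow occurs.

Answer: 7

Derivation:
1. enqueue(85): size=1
2. enqueue(83): size=2
3. enqueue(61): size=3
4. enqueue(17): size=4
5. enqueue(2): size=5
6. enqueue(69): size=6
7. enqueue(81): size=6=cap → OVERFLOW (fail)
8. enqueue(6): size=6=cap → OVERFLOW (fail)
9. enqueue(51): size=6=cap → OVERFLOW (fail)
10. enqueue(46): size=6=cap → OVERFLOW (fail)
11. enqueue(51): size=6=cap → OVERFLOW (fail)
12. dequeue(): size=5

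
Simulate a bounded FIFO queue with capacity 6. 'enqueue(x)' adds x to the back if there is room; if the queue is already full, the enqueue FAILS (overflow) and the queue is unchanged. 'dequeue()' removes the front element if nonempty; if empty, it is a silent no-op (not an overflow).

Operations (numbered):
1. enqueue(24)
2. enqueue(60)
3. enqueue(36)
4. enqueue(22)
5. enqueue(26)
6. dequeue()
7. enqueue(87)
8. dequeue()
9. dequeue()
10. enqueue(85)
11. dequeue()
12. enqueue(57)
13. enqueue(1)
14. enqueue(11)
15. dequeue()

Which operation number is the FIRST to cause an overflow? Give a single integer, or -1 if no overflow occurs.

1. enqueue(24): size=1
2. enqueue(60): size=2
3. enqueue(36): size=3
4. enqueue(22): size=4
5. enqueue(26): size=5
6. dequeue(): size=4
7. enqueue(87): size=5
8. dequeue(): size=4
9. dequeue(): size=3
10. enqueue(85): size=4
11. dequeue(): size=3
12. enqueue(57): size=4
13. enqueue(1): size=5
14. enqueue(11): size=6
15. dequeue(): size=5

Answer: -1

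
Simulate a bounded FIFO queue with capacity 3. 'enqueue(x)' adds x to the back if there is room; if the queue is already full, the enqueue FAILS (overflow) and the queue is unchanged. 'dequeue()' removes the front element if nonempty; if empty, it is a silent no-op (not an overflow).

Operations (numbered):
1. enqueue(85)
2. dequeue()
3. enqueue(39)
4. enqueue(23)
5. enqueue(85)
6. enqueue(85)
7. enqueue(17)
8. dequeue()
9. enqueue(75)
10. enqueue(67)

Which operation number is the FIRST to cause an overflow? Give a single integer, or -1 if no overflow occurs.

Answer: 6

Derivation:
1. enqueue(85): size=1
2. dequeue(): size=0
3. enqueue(39): size=1
4. enqueue(23): size=2
5. enqueue(85): size=3
6. enqueue(85): size=3=cap → OVERFLOW (fail)
7. enqueue(17): size=3=cap → OVERFLOW (fail)
8. dequeue(): size=2
9. enqueue(75): size=3
10. enqueue(67): size=3=cap → OVERFLOW (fail)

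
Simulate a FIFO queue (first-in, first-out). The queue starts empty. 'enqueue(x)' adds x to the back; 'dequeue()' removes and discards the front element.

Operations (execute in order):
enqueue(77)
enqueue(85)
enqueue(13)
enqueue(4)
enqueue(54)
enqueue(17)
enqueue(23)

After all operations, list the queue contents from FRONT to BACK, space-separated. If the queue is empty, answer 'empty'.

enqueue(77): [77]
enqueue(85): [77, 85]
enqueue(13): [77, 85, 13]
enqueue(4): [77, 85, 13, 4]
enqueue(54): [77, 85, 13, 4, 54]
enqueue(17): [77, 85, 13, 4, 54, 17]
enqueue(23): [77, 85, 13, 4, 54, 17, 23]

Answer: 77 85 13 4 54 17 23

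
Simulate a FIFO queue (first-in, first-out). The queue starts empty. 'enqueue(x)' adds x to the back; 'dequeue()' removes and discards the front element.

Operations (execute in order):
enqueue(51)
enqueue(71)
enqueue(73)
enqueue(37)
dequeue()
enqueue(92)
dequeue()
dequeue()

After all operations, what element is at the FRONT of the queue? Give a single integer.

Answer: 37

Derivation:
enqueue(51): queue = [51]
enqueue(71): queue = [51, 71]
enqueue(73): queue = [51, 71, 73]
enqueue(37): queue = [51, 71, 73, 37]
dequeue(): queue = [71, 73, 37]
enqueue(92): queue = [71, 73, 37, 92]
dequeue(): queue = [73, 37, 92]
dequeue(): queue = [37, 92]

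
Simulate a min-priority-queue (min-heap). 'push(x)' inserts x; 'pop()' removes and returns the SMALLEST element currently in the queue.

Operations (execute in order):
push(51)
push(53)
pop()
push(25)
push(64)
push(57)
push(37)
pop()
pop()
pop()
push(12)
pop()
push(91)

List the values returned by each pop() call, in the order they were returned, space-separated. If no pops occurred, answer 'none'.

push(51): heap contents = [51]
push(53): heap contents = [51, 53]
pop() → 51: heap contents = [53]
push(25): heap contents = [25, 53]
push(64): heap contents = [25, 53, 64]
push(57): heap contents = [25, 53, 57, 64]
push(37): heap contents = [25, 37, 53, 57, 64]
pop() → 25: heap contents = [37, 53, 57, 64]
pop() → 37: heap contents = [53, 57, 64]
pop() → 53: heap contents = [57, 64]
push(12): heap contents = [12, 57, 64]
pop() → 12: heap contents = [57, 64]
push(91): heap contents = [57, 64, 91]

Answer: 51 25 37 53 12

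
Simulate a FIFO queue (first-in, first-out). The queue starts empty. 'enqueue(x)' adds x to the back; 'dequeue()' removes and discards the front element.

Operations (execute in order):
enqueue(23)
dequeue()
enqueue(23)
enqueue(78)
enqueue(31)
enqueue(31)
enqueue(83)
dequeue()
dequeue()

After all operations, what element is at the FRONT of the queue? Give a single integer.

Answer: 31

Derivation:
enqueue(23): queue = [23]
dequeue(): queue = []
enqueue(23): queue = [23]
enqueue(78): queue = [23, 78]
enqueue(31): queue = [23, 78, 31]
enqueue(31): queue = [23, 78, 31, 31]
enqueue(83): queue = [23, 78, 31, 31, 83]
dequeue(): queue = [78, 31, 31, 83]
dequeue(): queue = [31, 31, 83]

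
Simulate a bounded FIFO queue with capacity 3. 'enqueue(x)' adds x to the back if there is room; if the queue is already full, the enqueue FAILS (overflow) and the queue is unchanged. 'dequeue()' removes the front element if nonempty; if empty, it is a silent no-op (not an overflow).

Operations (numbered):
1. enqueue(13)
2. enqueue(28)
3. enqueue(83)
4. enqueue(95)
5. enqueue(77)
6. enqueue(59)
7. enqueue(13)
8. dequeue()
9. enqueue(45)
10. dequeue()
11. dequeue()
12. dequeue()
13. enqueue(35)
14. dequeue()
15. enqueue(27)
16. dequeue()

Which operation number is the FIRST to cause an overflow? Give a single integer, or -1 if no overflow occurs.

Answer: 4

Derivation:
1. enqueue(13): size=1
2. enqueue(28): size=2
3. enqueue(83): size=3
4. enqueue(95): size=3=cap → OVERFLOW (fail)
5. enqueue(77): size=3=cap → OVERFLOW (fail)
6. enqueue(59): size=3=cap → OVERFLOW (fail)
7. enqueue(13): size=3=cap → OVERFLOW (fail)
8. dequeue(): size=2
9. enqueue(45): size=3
10. dequeue(): size=2
11. dequeue(): size=1
12. dequeue(): size=0
13. enqueue(35): size=1
14. dequeue(): size=0
15. enqueue(27): size=1
16. dequeue(): size=0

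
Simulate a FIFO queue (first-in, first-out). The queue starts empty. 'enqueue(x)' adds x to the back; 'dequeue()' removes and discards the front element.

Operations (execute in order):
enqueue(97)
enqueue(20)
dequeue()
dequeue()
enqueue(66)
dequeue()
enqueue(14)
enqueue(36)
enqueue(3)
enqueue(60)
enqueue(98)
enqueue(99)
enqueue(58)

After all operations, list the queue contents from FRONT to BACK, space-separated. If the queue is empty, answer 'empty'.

Answer: 14 36 3 60 98 99 58

Derivation:
enqueue(97): [97]
enqueue(20): [97, 20]
dequeue(): [20]
dequeue(): []
enqueue(66): [66]
dequeue(): []
enqueue(14): [14]
enqueue(36): [14, 36]
enqueue(3): [14, 36, 3]
enqueue(60): [14, 36, 3, 60]
enqueue(98): [14, 36, 3, 60, 98]
enqueue(99): [14, 36, 3, 60, 98, 99]
enqueue(58): [14, 36, 3, 60, 98, 99, 58]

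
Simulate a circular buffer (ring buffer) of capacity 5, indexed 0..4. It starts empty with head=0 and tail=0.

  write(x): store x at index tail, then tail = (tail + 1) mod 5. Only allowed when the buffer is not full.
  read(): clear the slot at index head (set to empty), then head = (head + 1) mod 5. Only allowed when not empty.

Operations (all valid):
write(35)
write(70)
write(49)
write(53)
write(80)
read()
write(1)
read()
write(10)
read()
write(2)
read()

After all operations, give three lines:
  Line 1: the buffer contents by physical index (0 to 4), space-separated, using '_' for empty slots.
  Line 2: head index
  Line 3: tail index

Answer: 1 10 2 _ 80
4
3

Derivation:
write(35): buf=[35 _ _ _ _], head=0, tail=1, size=1
write(70): buf=[35 70 _ _ _], head=0, tail=2, size=2
write(49): buf=[35 70 49 _ _], head=0, tail=3, size=3
write(53): buf=[35 70 49 53 _], head=0, tail=4, size=4
write(80): buf=[35 70 49 53 80], head=0, tail=0, size=5
read(): buf=[_ 70 49 53 80], head=1, tail=0, size=4
write(1): buf=[1 70 49 53 80], head=1, tail=1, size=5
read(): buf=[1 _ 49 53 80], head=2, tail=1, size=4
write(10): buf=[1 10 49 53 80], head=2, tail=2, size=5
read(): buf=[1 10 _ 53 80], head=3, tail=2, size=4
write(2): buf=[1 10 2 53 80], head=3, tail=3, size=5
read(): buf=[1 10 2 _ 80], head=4, tail=3, size=4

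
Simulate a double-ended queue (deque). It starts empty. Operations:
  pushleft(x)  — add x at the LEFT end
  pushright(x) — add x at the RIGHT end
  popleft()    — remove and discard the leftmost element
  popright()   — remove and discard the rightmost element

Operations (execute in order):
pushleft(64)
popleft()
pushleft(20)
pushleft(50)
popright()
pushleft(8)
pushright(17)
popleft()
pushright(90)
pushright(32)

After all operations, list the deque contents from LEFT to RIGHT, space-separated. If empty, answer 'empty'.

pushleft(64): [64]
popleft(): []
pushleft(20): [20]
pushleft(50): [50, 20]
popright(): [50]
pushleft(8): [8, 50]
pushright(17): [8, 50, 17]
popleft(): [50, 17]
pushright(90): [50, 17, 90]
pushright(32): [50, 17, 90, 32]

Answer: 50 17 90 32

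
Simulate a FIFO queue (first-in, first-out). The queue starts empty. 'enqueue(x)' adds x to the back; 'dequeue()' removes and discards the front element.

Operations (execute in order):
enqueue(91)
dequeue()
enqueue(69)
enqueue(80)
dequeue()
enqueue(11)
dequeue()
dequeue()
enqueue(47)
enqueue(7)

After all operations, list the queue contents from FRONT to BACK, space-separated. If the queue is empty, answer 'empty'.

enqueue(91): [91]
dequeue(): []
enqueue(69): [69]
enqueue(80): [69, 80]
dequeue(): [80]
enqueue(11): [80, 11]
dequeue(): [11]
dequeue(): []
enqueue(47): [47]
enqueue(7): [47, 7]

Answer: 47 7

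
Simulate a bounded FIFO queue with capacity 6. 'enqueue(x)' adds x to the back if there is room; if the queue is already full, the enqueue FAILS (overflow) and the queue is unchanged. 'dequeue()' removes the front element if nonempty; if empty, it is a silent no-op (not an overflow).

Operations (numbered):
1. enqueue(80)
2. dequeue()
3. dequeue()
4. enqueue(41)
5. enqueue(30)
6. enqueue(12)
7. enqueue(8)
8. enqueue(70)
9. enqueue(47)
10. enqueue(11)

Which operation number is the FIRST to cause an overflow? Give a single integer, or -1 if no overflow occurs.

1. enqueue(80): size=1
2. dequeue(): size=0
3. dequeue(): empty, no-op, size=0
4. enqueue(41): size=1
5. enqueue(30): size=2
6. enqueue(12): size=3
7. enqueue(8): size=4
8. enqueue(70): size=5
9. enqueue(47): size=6
10. enqueue(11): size=6=cap → OVERFLOW (fail)

Answer: 10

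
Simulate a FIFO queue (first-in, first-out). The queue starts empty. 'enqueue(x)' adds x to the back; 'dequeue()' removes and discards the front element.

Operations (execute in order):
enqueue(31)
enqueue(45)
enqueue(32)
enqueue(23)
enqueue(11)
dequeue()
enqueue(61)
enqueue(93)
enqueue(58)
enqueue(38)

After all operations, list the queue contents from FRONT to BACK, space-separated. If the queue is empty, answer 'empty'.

Answer: 45 32 23 11 61 93 58 38

Derivation:
enqueue(31): [31]
enqueue(45): [31, 45]
enqueue(32): [31, 45, 32]
enqueue(23): [31, 45, 32, 23]
enqueue(11): [31, 45, 32, 23, 11]
dequeue(): [45, 32, 23, 11]
enqueue(61): [45, 32, 23, 11, 61]
enqueue(93): [45, 32, 23, 11, 61, 93]
enqueue(58): [45, 32, 23, 11, 61, 93, 58]
enqueue(38): [45, 32, 23, 11, 61, 93, 58, 38]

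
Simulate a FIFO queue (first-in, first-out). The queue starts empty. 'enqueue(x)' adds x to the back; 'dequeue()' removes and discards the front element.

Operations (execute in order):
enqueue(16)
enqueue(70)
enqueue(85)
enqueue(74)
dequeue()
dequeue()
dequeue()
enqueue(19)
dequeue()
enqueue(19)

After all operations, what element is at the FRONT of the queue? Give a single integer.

Answer: 19

Derivation:
enqueue(16): queue = [16]
enqueue(70): queue = [16, 70]
enqueue(85): queue = [16, 70, 85]
enqueue(74): queue = [16, 70, 85, 74]
dequeue(): queue = [70, 85, 74]
dequeue(): queue = [85, 74]
dequeue(): queue = [74]
enqueue(19): queue = [74, 19]
dequeue(): queue = [19]
enqueue(19): queue = [19, 19]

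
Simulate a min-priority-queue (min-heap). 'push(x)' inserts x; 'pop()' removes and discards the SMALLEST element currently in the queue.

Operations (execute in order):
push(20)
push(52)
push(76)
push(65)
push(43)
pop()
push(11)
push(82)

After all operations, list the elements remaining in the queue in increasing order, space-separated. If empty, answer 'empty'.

Answer: 11 43 52 65 76 82

Derivation:
push(20): heap contents = [20]
push(52): heap contents = [20, 52]
push(76): heap contents = [20, 52, 76]
push(65): heap contents = [20, 52, 65, 76]
push(43): heap contents = [20, 43, 52, 65, 76]
pop() → 20: heap contents = [43, 52, 65, 76]
push(11): heap contents = [11, 43, 52, 65, 76]
push(82): heap contents = [11, 43, 52, 65, 76, 82]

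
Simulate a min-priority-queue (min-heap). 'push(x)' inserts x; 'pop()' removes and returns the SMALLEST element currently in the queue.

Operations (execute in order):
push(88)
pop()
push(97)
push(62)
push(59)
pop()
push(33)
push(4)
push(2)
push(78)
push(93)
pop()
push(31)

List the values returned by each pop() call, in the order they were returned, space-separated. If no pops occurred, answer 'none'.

push(88): heap contents = [88]
pop() → 88: heap contents = []
push(97): heap contents = [97]
push(62): heap contents = [62, 97]
push(59): heap contents = [59, 62, 97]
pop() → 59: heap contents = [62, 97]
push(33): heap contents = [33, 62, 97]
push(4): heap contents = [4, 33, 62, 97]
push(2): heap contents = [2, 4, 33, 62, 97]
push(78): heap contents = [2, 4, 33, 62, 78, 97]
push(93): heap contents = [2, 4, 33, 62, 78, 93, 97]
pop() → 2: heap contents = [4, 33, 62, 78, 93, 97]
push(31): heap contents = [4, 31, 33, 62, 78, 93, 97]

Answer: 88 59 2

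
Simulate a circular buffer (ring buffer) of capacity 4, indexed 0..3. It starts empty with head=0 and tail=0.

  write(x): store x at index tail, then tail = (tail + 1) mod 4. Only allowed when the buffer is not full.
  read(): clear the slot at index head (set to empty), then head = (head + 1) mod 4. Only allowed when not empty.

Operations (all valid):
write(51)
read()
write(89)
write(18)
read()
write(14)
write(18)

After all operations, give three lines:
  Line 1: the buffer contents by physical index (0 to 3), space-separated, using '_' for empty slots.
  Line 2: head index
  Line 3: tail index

write(51): buf=[51 _ _ _], head=0, tail=1, size=1
read(): buf=[_ _ _ _], head=1, tail=1, size=0
write(89): buf=[_ 89 _ _], head=1, tail=2, size=1
write(18): buf=[_ 89 18 _], head=1, tail=3, size=2
read(): buf=[_ _ 18 _], head=2, tail=3, size=1
write(14): buf=[_ _ 18 14], head=2, tail=0, size=2
write(18): buf=[18 _ 18 14], head=2, tail=1, size=3

Answer: 18 _ 18 14
2
1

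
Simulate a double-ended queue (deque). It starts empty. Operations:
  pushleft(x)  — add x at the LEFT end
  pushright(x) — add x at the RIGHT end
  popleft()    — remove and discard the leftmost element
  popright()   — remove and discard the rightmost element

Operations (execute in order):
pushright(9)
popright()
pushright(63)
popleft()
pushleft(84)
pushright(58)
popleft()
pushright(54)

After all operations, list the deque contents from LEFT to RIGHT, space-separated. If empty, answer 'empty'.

pushright(9): [9]
popright(): []
pushright(63): [63]
popleft(): []
pushleft(84): [84]
pushright(58): [84, 58]
popleft(): [58]
pushright(54): [58, 54]

Answer: 58 54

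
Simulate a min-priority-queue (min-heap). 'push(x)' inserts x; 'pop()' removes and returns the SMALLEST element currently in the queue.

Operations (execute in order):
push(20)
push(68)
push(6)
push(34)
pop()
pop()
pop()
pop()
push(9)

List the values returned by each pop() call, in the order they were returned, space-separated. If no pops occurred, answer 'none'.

Answer: 6 20 34 68

Derivation:
push(20): heap contents = [20]
push(68): heap contents = [20, 68]
push(6): heap contents = [6, 20, 68]
push(34): heap contents = [6, 20, 34, 68]
pop() → 6: heap contents = [20, 34, 68]
pop() → 20: heap contents = [34, 68]
pop() → 34: heap contents = [68]
pop() → 68: heap contents = []
push(9): heap contents = [9]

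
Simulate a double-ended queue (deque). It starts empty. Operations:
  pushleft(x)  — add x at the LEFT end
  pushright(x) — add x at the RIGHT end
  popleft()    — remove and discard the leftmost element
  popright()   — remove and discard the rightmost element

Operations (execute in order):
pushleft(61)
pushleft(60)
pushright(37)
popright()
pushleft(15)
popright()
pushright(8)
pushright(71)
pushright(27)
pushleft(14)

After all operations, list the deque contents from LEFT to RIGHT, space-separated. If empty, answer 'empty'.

pushleft(61): [61]
pushleft(60): [60, 61]
pushright(37): [60, 61, 37]
popright(): [60, 61]
pushleft(15): [15, 60, 61]
popright(): [15, 60]
pushright(8): [15, 60, 8]
pushright(71): [15, 60, 8, 71]
pushright(27): [15, 60, 8, 71, 27]
pushleft(14): [14, 15, 60, 8, 71, 27]

Answer: 14 15 60 8 71 27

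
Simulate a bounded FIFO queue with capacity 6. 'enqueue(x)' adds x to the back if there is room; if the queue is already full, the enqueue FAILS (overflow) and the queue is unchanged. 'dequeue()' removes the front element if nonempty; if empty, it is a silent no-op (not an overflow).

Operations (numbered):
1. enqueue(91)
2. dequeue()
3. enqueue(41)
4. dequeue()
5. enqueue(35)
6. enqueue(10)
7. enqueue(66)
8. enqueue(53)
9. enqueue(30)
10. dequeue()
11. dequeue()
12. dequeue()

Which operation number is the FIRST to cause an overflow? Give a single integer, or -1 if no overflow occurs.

Answer: -1

Derivation:
1. enqueue(91): size=1
2. dequeue(): size=0
3. enqueue(41): size=1
4. dequeue(): size=0
5. enqueue(35): size=1
6. enqueue(10): size=2
7. enqueue(66): size=3
8. enqueue(53): size=4
9. enqueue(30): size=5
10. dequeue(): size=4
11. dequeue(): size=3
12. dequeue(): size=2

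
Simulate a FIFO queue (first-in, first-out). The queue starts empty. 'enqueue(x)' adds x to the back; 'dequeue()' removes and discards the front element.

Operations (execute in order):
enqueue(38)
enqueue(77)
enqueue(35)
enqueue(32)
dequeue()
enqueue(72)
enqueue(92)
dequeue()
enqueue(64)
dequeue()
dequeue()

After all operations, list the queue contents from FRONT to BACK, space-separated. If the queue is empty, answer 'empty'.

enqueue(38): [38]
enqueue(77): [38, 77]
enqueue(35): [38, 77, 35]
enqueue(32): [38, 77, 35, 32]
dequeue(): [77, 35, 32]
enqueue(72): [77, 35, 32, 72]
enqueue(92): [77, 35, 32, 72, 92]
dequeue(): [35, 32, 72, 92]
enqueue(64): [35, 32, 72, 92, 64]
dequeue(): [32, 72, 92, 64]
dequeue(): [72, 92, 64]

Answer: 72 92 64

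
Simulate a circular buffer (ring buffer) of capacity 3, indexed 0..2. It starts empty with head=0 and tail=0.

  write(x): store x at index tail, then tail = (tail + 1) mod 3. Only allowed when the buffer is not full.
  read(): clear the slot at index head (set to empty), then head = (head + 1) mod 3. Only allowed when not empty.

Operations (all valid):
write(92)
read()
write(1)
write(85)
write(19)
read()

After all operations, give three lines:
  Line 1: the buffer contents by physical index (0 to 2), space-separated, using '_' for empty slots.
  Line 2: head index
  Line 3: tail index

Answer: 19 _ 85
2
1

Derivation:
write(92): buf=[92 _ _], head=0, tail=1, size=1
read(): buf=[_ _ _], head=1, tail=1, size=0
write(1): buf=[_ 1 _], head=1, tail=2, size=1
write(85): buf=[_ 1 85], head=1, tail=0, size=2
write(19): buf=[19 1 85], head=1, tail=1, size=3
read(): buf=[19 _ 85], head=2, tail=1, size=2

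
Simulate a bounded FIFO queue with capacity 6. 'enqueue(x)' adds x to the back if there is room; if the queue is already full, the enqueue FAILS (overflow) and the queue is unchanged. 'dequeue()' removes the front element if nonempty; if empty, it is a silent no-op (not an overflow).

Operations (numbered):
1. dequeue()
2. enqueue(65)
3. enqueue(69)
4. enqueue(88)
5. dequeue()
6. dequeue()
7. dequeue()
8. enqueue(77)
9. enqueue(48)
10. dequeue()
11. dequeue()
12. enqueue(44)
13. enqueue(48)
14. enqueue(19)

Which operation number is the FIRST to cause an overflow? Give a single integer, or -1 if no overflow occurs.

1. dequeue(): empty, no-op, size=0
2. enqueue(65): size=1
3. enqueue(69): size=2
4. enqueue(88): size=3
5. dequeue(): size=2
6. dequeue(): size=1
7. dequeue(): size=0
8. enqueue(77): size=1
9. enqueue(48): size=2
10. dequeue(): size=1
11. dequeue(): size=0
12. enqueue(44): size=1
13. enqueue(48): size=2
14. enqueue(19): size=3

Answer: -1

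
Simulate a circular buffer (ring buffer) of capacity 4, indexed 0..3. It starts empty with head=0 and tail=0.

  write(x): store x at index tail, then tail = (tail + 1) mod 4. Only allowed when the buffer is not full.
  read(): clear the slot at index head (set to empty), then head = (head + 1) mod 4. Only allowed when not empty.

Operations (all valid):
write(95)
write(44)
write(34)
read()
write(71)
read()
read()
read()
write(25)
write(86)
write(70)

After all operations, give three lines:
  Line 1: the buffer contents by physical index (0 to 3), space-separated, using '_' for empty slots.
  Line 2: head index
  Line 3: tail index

Answer: 25 86 70 _
0
3

Derivation:
write(95): buf=[95 _ _ _], head=0, tail=1, size=1
write(44): buf=[95 44 _ _], head=0, tail=2, size=2
write(34): buf=[95 44 34 _], head=0, tail=3, size=3
read(): buf=[_ 44 34 _], head=1, tail=3, size=2
write(71): buf=[_ 44 34 71], head=1, tail=0, size=3
read(): buf=[_ _ 34 71], head=2, tail=0, size=2
read(): buf=[_ _ _ 71], head=3, tail=0, size=1
read(): buf=[_ _ _ _], head=0, tail=0, size=0
write(25): buf=[25 _ _ _], head=0, tail=1, size=1
write(86): buf=[25 86 _ _], head=0, tail=2, size=2
write(70): buf=[25 86 70 _], head=0, tail=3, size=3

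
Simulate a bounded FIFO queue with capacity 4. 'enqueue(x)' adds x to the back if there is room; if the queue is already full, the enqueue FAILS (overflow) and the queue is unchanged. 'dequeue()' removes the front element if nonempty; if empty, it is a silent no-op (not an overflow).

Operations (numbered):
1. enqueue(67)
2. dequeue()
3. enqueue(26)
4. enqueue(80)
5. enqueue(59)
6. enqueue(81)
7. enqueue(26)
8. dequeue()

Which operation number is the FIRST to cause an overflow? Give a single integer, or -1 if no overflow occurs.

1. enqueue(67): size=1
2. dequeue(): size=0
3. enqueue(26): size=1
4. enqueue(80): size=2
5. enqueue(59): size=3
6. enqueue(81): size=4
7. enqueue(26): size=4=cap → OVERFLOW (fail)
8. dequeue(): size=3

Answer: 7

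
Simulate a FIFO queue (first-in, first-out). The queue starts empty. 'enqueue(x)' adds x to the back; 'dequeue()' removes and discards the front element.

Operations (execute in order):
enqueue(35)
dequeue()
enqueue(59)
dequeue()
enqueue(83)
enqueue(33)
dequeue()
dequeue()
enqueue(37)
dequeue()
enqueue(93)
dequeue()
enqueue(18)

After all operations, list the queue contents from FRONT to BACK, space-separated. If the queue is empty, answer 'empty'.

Answer: 18

Derivation:
enqueue(35): [35]
dequeue(): []
enqueue(59): [59]
dequeue(): []
enqueue(83): [83]
enqueue(33): [83, 33]
dequeue(): [33]
dequeue(): []
enqueue(37): [37]
dequeue(): []
enqueue(93): [93]
dequeue(): []
enqueue(18): [18]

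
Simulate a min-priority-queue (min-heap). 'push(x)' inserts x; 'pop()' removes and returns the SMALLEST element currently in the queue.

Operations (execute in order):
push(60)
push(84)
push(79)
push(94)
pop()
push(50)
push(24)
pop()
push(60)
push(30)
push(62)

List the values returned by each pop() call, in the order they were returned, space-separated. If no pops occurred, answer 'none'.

Answer: 60 24

Derivation:
push(60): heap contents = [60]
push(84): heap contents = [60, 84]
push(79): heap contents = [60, 79, 84]
push(94): heap contents = [60, 79, 84, 94]
pop() → 60: heap contents = [79, 84, 94]
push(50): heap contents = [50, 79, 84, 94]
push(24): heap contents = [24, 50, 79, 84, 94]
pop() → 24: heap contents = [50, 79, 84, 94]
push(60): heap contents = [50, 60, 79, 84, 94]
push(30): heap contents = [30, 50, 60, 79, 84, 94]
push(62): heap contents = [30, 50, 60, 62, 79, 84, 94]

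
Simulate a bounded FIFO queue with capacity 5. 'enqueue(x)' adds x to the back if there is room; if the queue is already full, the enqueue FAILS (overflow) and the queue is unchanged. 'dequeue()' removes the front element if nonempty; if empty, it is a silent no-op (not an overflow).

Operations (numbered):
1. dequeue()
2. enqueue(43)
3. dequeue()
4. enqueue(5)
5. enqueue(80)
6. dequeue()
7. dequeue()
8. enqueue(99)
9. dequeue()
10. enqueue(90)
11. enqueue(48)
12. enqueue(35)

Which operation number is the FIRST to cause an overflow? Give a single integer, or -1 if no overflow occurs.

Answer: -1

Derivation:
1. dequeue(): empty, no-op, size=0
2. enqueue(43): size=1
3. dequeue(): size=0
4. enqueue(5): size=1
5. enqueue(80): size=2
6. dequeue(): size=1
7. dequeue(): size=0
8. enqueue(99): size=1
9. dequeue(): size=0
10. enqueue(90): size=1
11. enqueue(48): size=2
12. enqueue(35): size=3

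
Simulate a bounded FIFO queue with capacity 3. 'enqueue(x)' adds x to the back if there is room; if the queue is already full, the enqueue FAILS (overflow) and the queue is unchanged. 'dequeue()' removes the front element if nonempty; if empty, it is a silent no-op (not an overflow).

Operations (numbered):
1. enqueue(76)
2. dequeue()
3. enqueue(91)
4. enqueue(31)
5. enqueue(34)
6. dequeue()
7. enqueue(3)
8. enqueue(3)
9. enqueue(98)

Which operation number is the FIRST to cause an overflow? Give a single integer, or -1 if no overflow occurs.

1. enqueue(76): size=1
2. dequeue(): size=0
3. enqueue(91): size=1
4. enqueue(31): size=2
5. enqueue(34): size=3
6. dequeue(): size=2
7. enqueue(3): size=3
8. enqueue(3): size=3=cap → OVERFLOW (fail)
9. enqueue(98): size=3=cap → OVERFLOW (fail)

Answer: 8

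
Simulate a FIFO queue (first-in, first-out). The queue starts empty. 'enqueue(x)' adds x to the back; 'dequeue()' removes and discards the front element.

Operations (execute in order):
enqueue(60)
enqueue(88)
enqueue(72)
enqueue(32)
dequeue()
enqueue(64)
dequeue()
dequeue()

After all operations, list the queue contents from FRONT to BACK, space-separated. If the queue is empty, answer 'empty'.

enqueue(60): [60]
enqueue(88): [60, 88]
enqueue(72): [60, 88, 72]
enqueue(32): [60, 88, 72, 32]
dequeue(): [88, 72, 32]
enqueue(64): [88, 72, 32, 64]
dequeue(): [72, 32, 64]
dequeue(): [32, 64]

Answer: 32 64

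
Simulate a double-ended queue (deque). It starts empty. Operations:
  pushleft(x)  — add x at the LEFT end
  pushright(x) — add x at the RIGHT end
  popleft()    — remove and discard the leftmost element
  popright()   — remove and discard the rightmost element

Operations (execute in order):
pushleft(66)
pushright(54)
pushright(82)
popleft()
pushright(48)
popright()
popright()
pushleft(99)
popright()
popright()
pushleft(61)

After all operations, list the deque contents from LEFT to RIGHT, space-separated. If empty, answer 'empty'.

Answer: 61

Derivation:
pushleft(66): [66]
pushright(54): [66, 54]
pushright(82): [66, 54, 82]
popleft(): [54, 82]
pushright(48): [54, 82, 48]
popright(): [54, 82]
popright(): [54]
pushleft(99): [99, 54]
popright(): [99]
popright(): []
pushleft(61): [61]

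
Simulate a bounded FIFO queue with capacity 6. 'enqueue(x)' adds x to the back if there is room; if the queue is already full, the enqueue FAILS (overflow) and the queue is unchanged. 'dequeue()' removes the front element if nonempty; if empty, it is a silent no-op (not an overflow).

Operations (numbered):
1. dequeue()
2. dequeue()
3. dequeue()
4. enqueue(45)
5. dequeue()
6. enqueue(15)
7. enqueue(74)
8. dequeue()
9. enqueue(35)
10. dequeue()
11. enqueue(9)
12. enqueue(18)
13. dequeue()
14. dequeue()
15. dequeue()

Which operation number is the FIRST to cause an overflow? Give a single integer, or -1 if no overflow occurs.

1. dequeue(): empty, no-op, size=0
2. dequeue(): empty, no-op, size=0
3. dequeue(): empty, no-op, size=0
4. enqueue(45): size=1
5. dequeue(): size=0
6. enqueue(15): size=1
7. enqueue(74): size=2
8. dequeue(): size=1
9. enqueue(35): size=2
10. dequeue(): size=1
11. enqueue(9): size=2
12. enqueue(18): size=3
13. dequeue(): size=2
14. dequeue(): size=1
15. dequeue(): size=0

Answer: -1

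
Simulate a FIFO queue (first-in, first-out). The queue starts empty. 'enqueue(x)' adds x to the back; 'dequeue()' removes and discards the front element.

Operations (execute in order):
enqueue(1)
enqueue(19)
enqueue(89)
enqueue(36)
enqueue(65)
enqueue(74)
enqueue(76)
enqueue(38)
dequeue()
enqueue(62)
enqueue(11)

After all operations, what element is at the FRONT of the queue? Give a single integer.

enqueue(1): queue = [1]
enqueue(19): queue = [1, 19]
enqueue(89): queue = [1, 19, 89]
enqueue(36): queue = [1, 19, 89, 36]
enqueue(65): queue = [1, 19, 89, 36, 65]
enqueue(74): queue = [1, 19, 89, 36, 65, 74]
enqueue(76): queue = [1, 19, 89, 36, 65, 74, 76]
enqueue(38): queue = [1, 19, 89, 36, 65, 74, 76, 38]
dequeue(): queue = [19, 89, 36, 65, 74, 76, 38]
enqueue(62): queue = [19, 89, 36, 65, 74, 76, 38, 62]
enqueue(11): queue = [19, 89, 36, 65, 74, 76, 38, 62, 11]

Answer: 19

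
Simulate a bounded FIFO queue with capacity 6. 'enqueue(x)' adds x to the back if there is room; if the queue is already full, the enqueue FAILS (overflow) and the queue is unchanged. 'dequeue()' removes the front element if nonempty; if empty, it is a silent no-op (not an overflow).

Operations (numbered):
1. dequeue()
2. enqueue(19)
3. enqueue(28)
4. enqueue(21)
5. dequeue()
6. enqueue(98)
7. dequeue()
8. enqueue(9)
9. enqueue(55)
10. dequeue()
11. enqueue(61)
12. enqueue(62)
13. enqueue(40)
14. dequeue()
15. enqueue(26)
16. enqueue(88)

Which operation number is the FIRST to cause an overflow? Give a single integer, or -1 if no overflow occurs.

Answer: 16

Derivation:
1. dequeue(): empty, no-op, size=0
2. enqueue(19): size=1
3. enqueue(28): size=2
4. enqueue(21): size=3
5. dequeue(): size=2
6. enqueue(98): size=3
7. dequeue(): size=2
8. enqueue(9): size=3
9. enqueue(55): size=4
10. dequeue(): size=3
11. enqueue(61): size=4
12. enqueue(62): size=5
13. enqueue(40): size=6
14. dequeue(): size=5
15. enqueue(26): size=6
16. enqueue(88): size=6=cap → OVERFLOW (fail)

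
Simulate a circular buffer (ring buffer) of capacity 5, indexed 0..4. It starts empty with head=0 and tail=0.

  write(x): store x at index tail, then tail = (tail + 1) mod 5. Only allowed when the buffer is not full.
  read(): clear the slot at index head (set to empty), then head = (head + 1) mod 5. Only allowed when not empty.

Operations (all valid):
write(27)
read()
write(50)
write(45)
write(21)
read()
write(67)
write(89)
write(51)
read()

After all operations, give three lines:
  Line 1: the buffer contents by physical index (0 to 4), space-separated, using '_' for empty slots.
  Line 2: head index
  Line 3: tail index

Answer: 89 51 _ 21 67
3
2

Derivation:
write(27): buf=[27 _ _ _ _], head=0, tail=1, size=1
read(): buf=[_ _ _ _ _], head=1, tail=1, size=0
write(50): buf=[_ 50 _ _ _], head=1, tail=2, size=1
write(45): buf=[_ 50 45 _ _], head=1, tail=3, size=2
write(21): buf=[_ 50 45 21 _], head=1, tail=4, size=3
read(): buf=[_ _ 45 21 _], head=2, tail=4, size=2
write(67): buf=[_ _ 45 21 67], head=2, tail=0, size=3
write(89): buf=[89 _ 45 21 67], head=2, tail=1, size=4
write(51): buf=[89 51 45 21 67], head=2, tail=2, size=5
read(): buf=[89 51 _ 21 67], head=3, tail=2, size=4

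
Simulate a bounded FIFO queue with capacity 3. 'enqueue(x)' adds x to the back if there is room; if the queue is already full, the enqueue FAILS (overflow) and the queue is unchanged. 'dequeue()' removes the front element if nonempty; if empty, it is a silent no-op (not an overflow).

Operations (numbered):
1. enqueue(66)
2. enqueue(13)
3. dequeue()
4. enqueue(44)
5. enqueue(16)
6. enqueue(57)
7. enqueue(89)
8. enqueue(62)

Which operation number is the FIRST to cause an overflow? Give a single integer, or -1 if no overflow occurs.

Answer: 6

Derivation:
1. enqueue(66): size=1
2. enqueue(13): size=2
3. dequeue(): size=1
4. enqueue(44): size=2
5. enqueue(16): size=3
6. enqueue(57): size=3=cap → OVERFLOW (fail)
7. enqueue(89): size=3=cap → OVERFLOW (fail)
8. enqueue(62): size=3=cap → OVERFLOW (fail)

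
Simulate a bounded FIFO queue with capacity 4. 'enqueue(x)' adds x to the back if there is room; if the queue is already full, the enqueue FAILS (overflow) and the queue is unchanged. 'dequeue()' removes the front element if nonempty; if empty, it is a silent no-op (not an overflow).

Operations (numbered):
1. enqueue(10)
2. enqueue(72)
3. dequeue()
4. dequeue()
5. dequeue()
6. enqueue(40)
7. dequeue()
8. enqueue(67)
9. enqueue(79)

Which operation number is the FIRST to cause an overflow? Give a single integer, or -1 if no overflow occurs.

1. enqueue(10): size=1
2. enqueue(72): size=2
3. dequeue(): size=1
4. dequeue(): size=0
5. dequeue(): empty, no-op, size=0
6. enqueue(40): size=1
7. dequeue(): size=0
8. enqueue(67): size=1
9. enqueue(79): size=2

Answer: -1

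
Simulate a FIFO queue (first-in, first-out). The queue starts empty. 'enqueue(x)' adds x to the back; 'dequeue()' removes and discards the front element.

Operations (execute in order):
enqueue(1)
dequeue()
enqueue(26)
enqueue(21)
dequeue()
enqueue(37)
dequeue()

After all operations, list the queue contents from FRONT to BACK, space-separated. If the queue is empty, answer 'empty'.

Answer: 37

Derivation:
enqueue(1): [1]
dequeue(): []
enqueue(26): [26]
enqueue(21): [26, 21]
dequeue(): [21]
enqueue(37): [21, 37]
dequeue(): [37]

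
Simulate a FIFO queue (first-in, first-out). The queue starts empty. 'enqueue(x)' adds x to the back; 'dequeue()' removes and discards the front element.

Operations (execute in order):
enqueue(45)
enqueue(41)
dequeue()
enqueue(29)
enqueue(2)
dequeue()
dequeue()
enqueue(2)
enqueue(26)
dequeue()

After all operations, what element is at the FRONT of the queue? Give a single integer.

Answer: 2

Derivation:
enqueue(45): queue = [45]
enqueue(41): queue = [45, 41]
dequeue(): queue = [41]
enqueue(29): queue = [41, 29]
enqueue(2): queue = [41, 29, 2]
dequeue(): queue = [29, 2]
dequeue(): queue = [2]
enqueue(2): queue = [2, 2]
enqueue(26): queue = [2, 2, 26]
dequeue(): queue = [2, 26]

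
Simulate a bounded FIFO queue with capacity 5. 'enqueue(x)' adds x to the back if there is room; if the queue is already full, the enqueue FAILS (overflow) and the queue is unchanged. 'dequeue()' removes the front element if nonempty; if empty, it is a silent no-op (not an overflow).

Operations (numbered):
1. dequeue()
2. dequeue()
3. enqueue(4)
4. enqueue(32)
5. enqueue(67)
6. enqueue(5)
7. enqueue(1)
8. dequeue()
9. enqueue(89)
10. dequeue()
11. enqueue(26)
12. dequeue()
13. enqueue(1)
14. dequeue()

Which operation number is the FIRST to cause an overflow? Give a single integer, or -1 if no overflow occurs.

1. dequeue(): empty, no-op, size=0
2. dequeue(): empty, no-op, size=0
3. enqueue(4): size=1
4. enqueue(32): size=2
5. enqueue(67): size=3
6. enqueue(5): size=4
7. enqueue(1): size=5
8. dequeue(): size=4
9. enqueue(89): size=5
10. dequeue(): size=4
11. enqueue(26): size=5
12. dequeue(): size=4
13. enqueue(1): size=5
14. dequeue(): size=4

Answer: -1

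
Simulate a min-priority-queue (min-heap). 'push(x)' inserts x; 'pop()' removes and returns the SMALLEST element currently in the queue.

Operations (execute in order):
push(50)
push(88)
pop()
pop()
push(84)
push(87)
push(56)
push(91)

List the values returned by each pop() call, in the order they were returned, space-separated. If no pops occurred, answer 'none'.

push(50): heap contents = [50]
push(88): heap contents = [50, 88]
pop() → 50: heap contents = [88]
pop() → 88: heap contents = []
push(84): heap contents = [84]
push(87): heap contents = [84, 87]
push(56): heap contents = [56, 84, 87]
push(91): heap contents = [56, 84, 87, 91]

Answer: 50 88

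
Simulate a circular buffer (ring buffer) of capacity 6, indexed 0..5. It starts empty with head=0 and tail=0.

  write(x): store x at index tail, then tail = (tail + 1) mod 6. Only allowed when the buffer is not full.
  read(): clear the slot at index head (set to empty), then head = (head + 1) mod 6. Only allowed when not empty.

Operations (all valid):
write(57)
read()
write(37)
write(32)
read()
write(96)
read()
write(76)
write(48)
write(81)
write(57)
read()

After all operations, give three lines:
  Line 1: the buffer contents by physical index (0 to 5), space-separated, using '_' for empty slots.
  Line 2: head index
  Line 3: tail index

Answer: 81 57 _ _ 76 48
4
2

Derivation:
write(57): buf=[57 _ _ _ _ _], head=0, tail=1, size=1
read(): buf=[_ _ _ _ _ _], head=1, tail=1, size=0
write(37): buf=[_ 37 _ _ _ _], head=1, tail=2, size=1
write(32): buf=[_ 37 32 _ _ _], head=1, tail=3, size=2
read(): buf=[_ _ 32 _ _ _], head=2, tail=3, size=1
write(96): buf=[_ _ 32 96 _ _], head=2, tail=4, size=2
read(): buf=[_ _ _ 96 _ _], head=3, tail=4, size=1
write(76): buf=[_ _ _ 96 76 _], head=3, tail=5, size=2
write(48): buf=[_ _ _ 96 76 48], head=3, tail=0, size=3
write(81): buf=[81 _ _ 96 76 48], head=3, tail=1, size=4
write(57): buf=[81 57 _ 96 76 48], head=3, tail=2, size=5
read(): buf=[81 57 _ _ 76 48], head=4, tail=2, size=4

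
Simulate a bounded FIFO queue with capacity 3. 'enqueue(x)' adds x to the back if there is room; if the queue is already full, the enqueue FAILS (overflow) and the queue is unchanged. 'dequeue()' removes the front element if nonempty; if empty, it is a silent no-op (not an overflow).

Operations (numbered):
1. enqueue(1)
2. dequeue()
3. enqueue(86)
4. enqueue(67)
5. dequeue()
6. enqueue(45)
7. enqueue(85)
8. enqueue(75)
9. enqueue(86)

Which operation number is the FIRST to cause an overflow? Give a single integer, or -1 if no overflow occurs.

1. enqueue(1): size=1
2. dequeue(): size=0
3. enqueue(86): size=1
4. enqueue(67): size=2
5. dequeue(): size=1
6. enqueue(45): size=2
7. enqueue(85): size=3
8. enqueue(75): size=3=cap → OVERFLOW (fail)
9. enqueue(86): size=3=cap → OVERFLOW (fail)

Answer: 8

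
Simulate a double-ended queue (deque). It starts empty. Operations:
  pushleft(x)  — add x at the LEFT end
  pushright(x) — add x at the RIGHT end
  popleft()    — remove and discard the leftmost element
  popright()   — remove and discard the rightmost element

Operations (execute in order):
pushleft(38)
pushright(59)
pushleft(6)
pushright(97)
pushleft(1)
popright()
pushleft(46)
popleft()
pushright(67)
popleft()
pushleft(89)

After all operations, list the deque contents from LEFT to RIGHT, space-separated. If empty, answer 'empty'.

Answer: 89 6 38 59 67

Derivation:
pushleft(38): [38]
pushright(59): [38, 59]
pushleft(6): [6, 38, 59]
pushright(97): [6, 38, 59, 97]
pushleft(1): [1, 6, 38, 59, 97]
popright(): [1, 6, 38, 59]
pushleft(46): [46, 1, 6, 38, 59]
popleft(): [1, 6, 38, 59]
pushright(67): [1, 6, 38, 59, 67]
popleft(): [6, 38, 59, 67]
pushleft(89): [89, 6, 38, 59, 67]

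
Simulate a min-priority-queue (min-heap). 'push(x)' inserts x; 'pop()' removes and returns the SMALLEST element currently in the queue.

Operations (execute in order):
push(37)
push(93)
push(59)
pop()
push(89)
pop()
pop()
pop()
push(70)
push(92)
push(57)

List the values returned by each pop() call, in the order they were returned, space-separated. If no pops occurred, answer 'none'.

Answer: 37 59 89 93

Derivation:
push(37): heap contents = [37]
push(93): heap contents = [37, 93]
push(59): heap contents = [37, 59, 93]
pop() → 37: heap contents = [59, 93]
push(89): heap contents = [59, 89, 93]
pop() → 59: heap contents = [89, 93]
pop() → 89: heap contents = [93]
pop() → 93: heap contents = []
push(70): heap contents = [70]
push(92): heap contents = [70, 92]
push(57): heap contents = [57, 70, 92]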